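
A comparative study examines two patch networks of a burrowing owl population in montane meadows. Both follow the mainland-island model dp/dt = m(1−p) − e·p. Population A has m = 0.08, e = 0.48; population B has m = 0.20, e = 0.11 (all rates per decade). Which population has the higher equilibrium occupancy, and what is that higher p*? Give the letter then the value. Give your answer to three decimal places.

B, 0.645

A: p*_A = m/(m+e) = 0.08/0.5600 = 0.1429.
B: p*_B = 0.20/0.3100 = 0.6452.
B is higher at 0.6452.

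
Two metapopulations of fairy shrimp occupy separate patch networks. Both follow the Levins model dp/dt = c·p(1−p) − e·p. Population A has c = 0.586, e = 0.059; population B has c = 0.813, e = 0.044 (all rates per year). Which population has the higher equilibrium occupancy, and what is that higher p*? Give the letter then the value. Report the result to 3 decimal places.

B, 0.946

A: p*_A = 1 − 0.059/0.586 = 0.8993.
B: p*_B = 1 − 0.044/0.813 = 0.9459.
B is higher at 0.9459.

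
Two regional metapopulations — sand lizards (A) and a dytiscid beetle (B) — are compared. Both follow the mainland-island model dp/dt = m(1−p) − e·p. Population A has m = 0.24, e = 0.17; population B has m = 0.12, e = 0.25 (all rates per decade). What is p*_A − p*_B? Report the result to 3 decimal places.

0.261

A: p*_A = m/(m+e) = 0.24/0.4100 = 0.5854.
B: p*_B = 0.12/0.3700 = 0.3243.
p*_A − p*_B = 0.5854 − 0.3243 = 0.2610.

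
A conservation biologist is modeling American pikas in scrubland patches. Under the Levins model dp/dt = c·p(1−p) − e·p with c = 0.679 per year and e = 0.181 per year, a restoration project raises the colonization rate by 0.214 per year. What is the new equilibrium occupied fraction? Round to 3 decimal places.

Before: p* = 1 − 0.181/0.679 = 0.7334.
After the change, c = 0.893, e = 0.181, so p* = 1 − 0.181/0.893 = 0.7973.

0.797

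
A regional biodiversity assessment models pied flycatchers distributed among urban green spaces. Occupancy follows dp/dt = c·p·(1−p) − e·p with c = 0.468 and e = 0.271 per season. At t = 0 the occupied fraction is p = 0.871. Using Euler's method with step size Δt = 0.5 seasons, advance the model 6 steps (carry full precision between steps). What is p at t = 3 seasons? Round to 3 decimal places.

0.572

Update rule: p ← p + [c·p·(1−p) − e·p]·Δt with Δt = 0.5.
t = 0.5: p = 0.87100 + (-0.09173) = 0.77927
t = 1: p = 0.77927 + (-0.06534) = 0.71393
t = 1.5: p = 0.71393 + (-0.04895) = 0.66498
t = 2: p = 0.66498 + (-0.03797) = 0.62701
t = 2.5: p = 0.62701 + (-0.03023) = 0.59677
t = 3: p = 0.59677 + (-0.02455) = 0.57222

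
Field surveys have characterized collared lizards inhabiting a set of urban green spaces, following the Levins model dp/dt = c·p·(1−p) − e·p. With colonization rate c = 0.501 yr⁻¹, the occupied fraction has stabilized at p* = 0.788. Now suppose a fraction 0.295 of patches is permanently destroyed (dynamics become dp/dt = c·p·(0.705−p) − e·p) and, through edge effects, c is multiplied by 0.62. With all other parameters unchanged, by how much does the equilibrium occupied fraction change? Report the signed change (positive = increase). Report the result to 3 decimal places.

Balance c(1−p*) = e gives e = 0.501×(1 − 0.78800) = 0.10621.
New p* = 0.705 − e/c = 0.705 − 0.10621/0.31062 = 0.36307.
Δp* = 0.36307 − 0.78800 = -0.42493.

-0.425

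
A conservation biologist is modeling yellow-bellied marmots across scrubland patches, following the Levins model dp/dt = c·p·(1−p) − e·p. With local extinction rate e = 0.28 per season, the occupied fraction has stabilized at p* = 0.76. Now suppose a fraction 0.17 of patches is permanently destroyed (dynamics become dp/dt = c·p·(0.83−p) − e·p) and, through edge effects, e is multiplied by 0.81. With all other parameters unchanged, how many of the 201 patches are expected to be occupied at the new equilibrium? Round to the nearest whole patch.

128

Balance c(1−p*) = e gives c = e/(1 − 0.76000) = 0.28/0.24000 = 1.16667.
New p* = 0.83 − e/c = 0.83 − 0.22680/1.16667 = 0.63560.
Expected occupied = 201 × 0.63560 = 127.76 ≈ 128.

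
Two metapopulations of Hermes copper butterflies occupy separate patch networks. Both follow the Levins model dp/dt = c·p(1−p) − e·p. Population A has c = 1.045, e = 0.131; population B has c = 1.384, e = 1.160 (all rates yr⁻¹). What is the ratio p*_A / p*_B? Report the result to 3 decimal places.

5.404

A: p*_A = 1 − 0.131/1.045 = 0.8746.
B: p*_B = 1 − 1.160/1.384 = 0.1618.
p*_A / p*_B = 0.8746/0.1618 = 5.4040.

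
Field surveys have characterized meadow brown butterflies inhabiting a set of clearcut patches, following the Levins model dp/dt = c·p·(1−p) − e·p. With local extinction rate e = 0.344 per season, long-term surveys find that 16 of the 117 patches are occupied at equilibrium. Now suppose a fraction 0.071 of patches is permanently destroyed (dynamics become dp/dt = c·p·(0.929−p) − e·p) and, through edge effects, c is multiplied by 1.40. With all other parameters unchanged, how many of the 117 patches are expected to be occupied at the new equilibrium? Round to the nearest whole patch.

37

Observed p* = 16/117 = 0.13675.
Balance c(1−p*) = e gives c = e/(1 − 0.13675) = 0.344/0.86325 = 0.39849.
New p* = 0.929 − e/c = 0.929 − 0.34400/0.55789 = 0.31239.
Expected occupied = 117 × 0.31239 = 36.55 ≈ 37.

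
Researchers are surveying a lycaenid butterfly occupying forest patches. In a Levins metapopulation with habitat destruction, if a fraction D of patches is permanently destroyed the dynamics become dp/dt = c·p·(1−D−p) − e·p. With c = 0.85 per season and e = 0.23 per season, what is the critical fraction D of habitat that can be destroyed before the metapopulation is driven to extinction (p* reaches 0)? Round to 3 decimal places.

0.729

The nontrivial equilibrium is p* = (1−D) − e/c; extinction occurs when this hits zero.
So D_crit = 1 − e/c = 1 − 0.23/0.85 = 1 − 0.2706 = 0.7294.
This equals the undisturbed p*, a classic result of Lande's extension.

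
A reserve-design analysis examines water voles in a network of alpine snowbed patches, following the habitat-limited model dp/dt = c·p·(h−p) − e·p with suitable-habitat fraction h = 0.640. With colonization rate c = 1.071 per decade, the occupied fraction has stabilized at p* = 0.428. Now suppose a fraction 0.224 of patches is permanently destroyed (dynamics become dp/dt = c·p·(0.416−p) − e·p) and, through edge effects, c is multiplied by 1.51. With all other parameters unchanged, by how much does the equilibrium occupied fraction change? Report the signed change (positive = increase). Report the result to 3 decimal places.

Balance c(h−p*) = e gives e = 1.071×(0.64 − 0.42800) = 0.22705.
New p* = 0.416 − e/c = 0.416 − 0.22705/1.61721 = 0.27560.
Δp* = 0.27560 − 0.42800 = -0.15240.

-0.152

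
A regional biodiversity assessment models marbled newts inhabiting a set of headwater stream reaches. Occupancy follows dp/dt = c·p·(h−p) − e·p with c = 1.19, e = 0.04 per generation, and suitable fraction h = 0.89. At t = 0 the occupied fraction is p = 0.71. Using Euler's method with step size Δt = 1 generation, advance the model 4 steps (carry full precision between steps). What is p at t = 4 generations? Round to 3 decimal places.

0.856

Update rule: p ← p + [c·p·(h−p) − e·p]·Δt with Δt = 1.
t = 1: p = 0.71000 + (+0.12368) = 0.83368
t = 2: p = 0.83368 + (+0.02252) = 0.85621
t = 3: p = 0.85621 + (+0.00018) = 0.85639
t = 4: p = 0.85639 + (-0.00000) = 0.85639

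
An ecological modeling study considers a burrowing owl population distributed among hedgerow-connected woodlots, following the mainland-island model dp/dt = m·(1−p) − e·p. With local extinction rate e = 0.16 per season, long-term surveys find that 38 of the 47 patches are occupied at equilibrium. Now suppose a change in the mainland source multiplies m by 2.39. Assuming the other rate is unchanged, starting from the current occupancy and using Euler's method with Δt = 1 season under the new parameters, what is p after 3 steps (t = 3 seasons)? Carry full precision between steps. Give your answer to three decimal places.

0.957

Observed p* = 38/47 = 0.80851.
Balance m(1−p*) = e·p* gives m = e·p*/(1−p*) = 0.16×0.80851/0.19149 = 0.67556.
Starting from p₀ = 0.80851; update p ← p + (dp/dt)·Δt with the new parameters.
  1  |  dp/dt·Δt = +0.179813  |  p_1 = 0.988323
  2  |  dp/dt·Δt = -0.139279  |  p_2 = 0.849044
  3  |  dp/dt·Δt = +0.107882  |  p_3 = 0.956927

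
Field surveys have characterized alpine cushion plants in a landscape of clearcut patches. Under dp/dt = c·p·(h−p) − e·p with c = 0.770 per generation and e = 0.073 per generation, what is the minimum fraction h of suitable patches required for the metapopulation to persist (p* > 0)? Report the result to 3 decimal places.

0.095

p* = h − e/c is positive only when h > e/c.
h_min = e/c = 0.073/0.770 = 0.0948.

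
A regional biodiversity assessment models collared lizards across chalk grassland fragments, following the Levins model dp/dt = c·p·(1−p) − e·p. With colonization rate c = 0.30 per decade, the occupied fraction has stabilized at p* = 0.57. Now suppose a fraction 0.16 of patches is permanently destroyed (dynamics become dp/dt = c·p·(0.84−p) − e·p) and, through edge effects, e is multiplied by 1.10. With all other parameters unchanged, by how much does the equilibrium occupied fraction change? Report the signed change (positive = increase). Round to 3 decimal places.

Balance c(1−p*) = e gives e = 0.30×(1 − 0.57000) = 0.12900.
New p* = 0.84 − e/c = 0.84 − 0.14190/0.30000 = 0.36700.
Δp* = 0.36700 − 0.57000 = -0.20300.

-0.203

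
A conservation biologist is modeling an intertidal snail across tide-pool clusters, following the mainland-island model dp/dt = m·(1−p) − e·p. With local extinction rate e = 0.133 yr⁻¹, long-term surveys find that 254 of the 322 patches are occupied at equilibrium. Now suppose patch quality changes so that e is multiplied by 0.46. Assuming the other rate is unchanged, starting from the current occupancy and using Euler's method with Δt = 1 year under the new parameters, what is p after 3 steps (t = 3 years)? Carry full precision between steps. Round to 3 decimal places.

0.882

Observed p* = 254/322 = 0.78882.
Balance m(1−p*) = e·p* gives m = e·p*/(1−p*) = 0.133×0.78882/0.21118 = 0.49679.
Starting from p₀ = 0.78882; update p ← p + (dp/dt)·Δt with the new parameters.
  1  |  dp/dt·Δt = +0.056653  |  p_1 = 0.845473
  2  |  dp/dt·Δt = +0.025042  |  p_2 = 0.870515
  3  |  dp/dt·Δt = +0.011069  |  p_3 = 0.881584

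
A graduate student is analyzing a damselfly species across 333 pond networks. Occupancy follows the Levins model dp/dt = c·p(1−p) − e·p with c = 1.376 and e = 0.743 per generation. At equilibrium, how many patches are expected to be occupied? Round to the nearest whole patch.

p* = 1 − e/c = 1 − 0.743/1.376 = 0.4600.
Expected occupied patches = N × p* = 333 × 0.4600 = 153.19 ≈ 153.

153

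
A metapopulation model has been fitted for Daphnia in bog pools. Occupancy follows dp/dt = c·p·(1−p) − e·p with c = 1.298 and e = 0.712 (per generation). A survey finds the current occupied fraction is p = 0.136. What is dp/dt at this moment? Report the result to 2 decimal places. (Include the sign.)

Colonization term: c·p·(1−p) = 1.298×0.136×0.8640 = 0.15252.
Extinction term: e·p = 0.09683.
dp/dt = 0.15252 − 0.09683 = 0.05569.

0.06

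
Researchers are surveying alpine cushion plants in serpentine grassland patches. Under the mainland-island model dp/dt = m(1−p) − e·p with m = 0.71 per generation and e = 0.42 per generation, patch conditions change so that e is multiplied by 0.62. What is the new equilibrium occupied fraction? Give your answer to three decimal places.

0.732

Before: p* = 0.71/(0.71+0.42) = 0.6283.
After: m = 0.71, e = 0.2604; p* = 0.71/0.9704 = 0.7317.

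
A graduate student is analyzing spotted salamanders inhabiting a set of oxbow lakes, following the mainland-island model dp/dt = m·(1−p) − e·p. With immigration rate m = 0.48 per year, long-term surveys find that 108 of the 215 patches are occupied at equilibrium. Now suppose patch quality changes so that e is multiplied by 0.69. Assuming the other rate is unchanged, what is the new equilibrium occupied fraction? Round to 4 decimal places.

0.5940

Observed p* = 108/215 = 0.50233.
Balance m(1−p*) = e·p* gives e = m(1−p*)/p* = 0.48×0.49767/0.50233 = 0.47555.
New p* = m/(m+e) = 0.48000/(0.48000+0.32813) = 0.59396.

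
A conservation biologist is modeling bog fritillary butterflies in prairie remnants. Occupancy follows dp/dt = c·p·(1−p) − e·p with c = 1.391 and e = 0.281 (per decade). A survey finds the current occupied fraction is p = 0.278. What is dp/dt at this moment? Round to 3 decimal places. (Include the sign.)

0.201

Colonization term: c·p·(1−p) = 1.391×0.278×0.7220 = 0.27920.
Extinction term: e·p = 0.07812.
dp/dt = 0.27920 − 0.07812 = 0.20108.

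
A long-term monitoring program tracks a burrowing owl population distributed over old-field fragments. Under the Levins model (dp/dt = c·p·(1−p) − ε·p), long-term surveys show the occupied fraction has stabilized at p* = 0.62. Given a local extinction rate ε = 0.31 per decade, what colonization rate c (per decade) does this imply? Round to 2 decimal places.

0.82

At equilibrium c(1−p*) = ε, so c = ε/(1−p*).
c = 0.31/(1 − 0.62) = 0.31/0.3800 = 0.8158.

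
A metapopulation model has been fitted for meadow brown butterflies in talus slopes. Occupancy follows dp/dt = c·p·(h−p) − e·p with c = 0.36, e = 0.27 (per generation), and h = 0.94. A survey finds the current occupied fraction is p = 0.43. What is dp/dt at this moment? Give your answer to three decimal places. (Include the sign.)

-0.037

Colonization term: c·p·(h−p) = 0.36×0.43×0.5100 = 0.07895.
Extinction term: e·p = 0.11610.
dp/dt = 0.07895 − 0.11610 = -0.03715.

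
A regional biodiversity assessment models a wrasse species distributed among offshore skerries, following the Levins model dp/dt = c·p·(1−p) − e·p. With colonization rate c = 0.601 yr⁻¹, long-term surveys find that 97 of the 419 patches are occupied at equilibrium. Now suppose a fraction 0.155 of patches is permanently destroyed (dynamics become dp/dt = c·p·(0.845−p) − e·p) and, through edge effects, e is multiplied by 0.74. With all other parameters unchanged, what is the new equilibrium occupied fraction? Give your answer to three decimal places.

Observed p* = 97/419 = 0.23150.
Balance c(1−p*) = e gives e = 0.601×(1 − 0.23150) = 0.46187.
New p* = 0.845 − e/c = 0.845 − 0.34178/0.60100 = 0.27631.

0.276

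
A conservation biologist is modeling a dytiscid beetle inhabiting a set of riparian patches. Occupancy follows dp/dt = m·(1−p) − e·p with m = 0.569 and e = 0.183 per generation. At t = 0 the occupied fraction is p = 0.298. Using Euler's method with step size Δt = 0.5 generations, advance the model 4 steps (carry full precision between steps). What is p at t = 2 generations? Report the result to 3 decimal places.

Update rule: p ← p + [m·(1−p) − e·p]·Δt with Δt = 0.5.
step 1: Δp = +0.17245, p = 0.47045
step 2: Δp = +0.10761, p = 0.57806
step 3: Δp = +0.06715, p = 0.64521
step 4: Δp = +0.04190, p = 0.68711

0.687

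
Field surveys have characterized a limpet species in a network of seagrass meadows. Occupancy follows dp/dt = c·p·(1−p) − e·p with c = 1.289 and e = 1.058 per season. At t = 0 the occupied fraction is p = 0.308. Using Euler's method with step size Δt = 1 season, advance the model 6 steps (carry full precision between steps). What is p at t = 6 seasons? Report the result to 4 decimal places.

Update rule: p ← p + [c·p·(1−p) − e·p]·Δt with Δt = 1.
step 1: Δp = -0.05113, p = 0.25687
step 2: Δp = -0.02571, p = 0.23115
step 3: Δp = -0.01548, p = 0.21568
step 4: Δp = -0.01014, p = 0.20554
step 5: Δp = -0.00698, p = 0.19856
step 6: Δp = -0.00495, p = 0.19361

0.1936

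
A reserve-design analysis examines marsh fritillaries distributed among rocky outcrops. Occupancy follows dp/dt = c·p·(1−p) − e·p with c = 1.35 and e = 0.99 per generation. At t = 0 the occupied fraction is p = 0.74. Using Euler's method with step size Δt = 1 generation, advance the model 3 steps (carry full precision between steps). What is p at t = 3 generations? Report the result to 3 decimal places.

0.267

Update rule: p ← p + [c·p·(1−p) − e·p]·Δt with Δt = 1.
p: 0.74000 → 0.26714  (Δp = -0.47286)
p: 0.26714 → 0.26697  (Δp = -0.00017)
p: 0.26697 → 0.26686  (Δp = -0.00011)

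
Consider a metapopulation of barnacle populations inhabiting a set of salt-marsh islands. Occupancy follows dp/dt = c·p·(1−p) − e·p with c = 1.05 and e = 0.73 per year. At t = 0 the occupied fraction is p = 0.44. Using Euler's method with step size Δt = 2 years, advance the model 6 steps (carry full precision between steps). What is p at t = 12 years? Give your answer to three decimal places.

Update rule: p ← p + [c·p·(1−p) − e·p]·Δt with Δt = 2.
  1  |  dp/dt·Δt = -0.124960  |  p_1 = 0.315040
  2  |  dp/dt·Δt = -0.006800  |  p_2 = 0.308240
  3  |  dp/dt·Δt = -0.002252  |  p_3 = 0.305989
  4  |  dp/dt·Δt = -0.000788  |  p_4 = 0.305200
  5  |  dp/dt·Δt = -0.000281  |  p_5 = 0.304919
  6  |  dp/dt·Δt = -0.000101  |  p_6 = 0.304819

0.305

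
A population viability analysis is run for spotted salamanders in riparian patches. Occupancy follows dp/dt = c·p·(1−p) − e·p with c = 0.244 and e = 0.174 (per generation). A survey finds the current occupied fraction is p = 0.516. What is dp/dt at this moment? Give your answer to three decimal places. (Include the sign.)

-0.029

Colonization term: c·p·(1−p) = 0.244×0.516×0.4840 = 0.06094.
Extinction term: e·p = 0.08978.
dp/dt = 0.06094 − 0.08978 = -0.02885.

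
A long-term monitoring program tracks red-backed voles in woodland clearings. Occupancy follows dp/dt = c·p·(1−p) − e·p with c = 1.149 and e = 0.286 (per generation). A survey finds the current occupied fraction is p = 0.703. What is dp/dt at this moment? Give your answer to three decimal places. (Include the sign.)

Colonization term: c·p·(1−p) = 1.149×0.703×0.2970 = 0.23990.
Extinction term: e·p = 0.20106.
dp/dt = 0.23990 − 0.20106 = 0.03884.

0.039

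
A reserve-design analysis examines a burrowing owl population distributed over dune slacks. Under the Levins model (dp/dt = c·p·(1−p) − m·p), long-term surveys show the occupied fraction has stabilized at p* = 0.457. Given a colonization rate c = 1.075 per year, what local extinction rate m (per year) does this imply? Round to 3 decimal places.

At equilibrium c(1−p*) = m.
m = 1.075 × (1 − 0.457) = 1.075 × 0.5430 = 0.5837.

0.584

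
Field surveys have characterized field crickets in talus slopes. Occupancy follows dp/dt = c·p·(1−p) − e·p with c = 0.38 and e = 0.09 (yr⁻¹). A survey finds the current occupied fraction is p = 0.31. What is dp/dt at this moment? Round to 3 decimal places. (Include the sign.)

Colonization term: c·p·(1−p) = 0.38×0.31×0.6900 = 0.08128.
Extinction term: e·p = 0.02790.
dp/dt = 0.08128 − 0.02790 = 0.05338.

0.053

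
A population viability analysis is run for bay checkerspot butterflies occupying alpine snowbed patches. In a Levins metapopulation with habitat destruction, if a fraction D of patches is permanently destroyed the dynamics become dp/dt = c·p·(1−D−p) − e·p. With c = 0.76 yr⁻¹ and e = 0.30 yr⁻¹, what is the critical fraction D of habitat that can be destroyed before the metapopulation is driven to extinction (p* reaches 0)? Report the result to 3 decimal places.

The nontrivial equilibrium is p* = (1−D) − e/c; extinction occurs when this hits zero.
So D_crit = 1 − e/c = 1 − 0.30/0.76 = 1 − 0.3947 = 0.6053.
This equals the undisturbed p*, a classic result of Lande's extension.

0.605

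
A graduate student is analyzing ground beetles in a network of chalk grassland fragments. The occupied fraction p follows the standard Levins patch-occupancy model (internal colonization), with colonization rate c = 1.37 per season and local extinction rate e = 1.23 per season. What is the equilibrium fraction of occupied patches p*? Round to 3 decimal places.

Setting dp/dt = 0 and dividing through by p* gives c·(1−p*) = e.
So p* = 1 − e/c = 1 − 1.23/1.37 = 1 − 0.8978 = 0.1022.

0.102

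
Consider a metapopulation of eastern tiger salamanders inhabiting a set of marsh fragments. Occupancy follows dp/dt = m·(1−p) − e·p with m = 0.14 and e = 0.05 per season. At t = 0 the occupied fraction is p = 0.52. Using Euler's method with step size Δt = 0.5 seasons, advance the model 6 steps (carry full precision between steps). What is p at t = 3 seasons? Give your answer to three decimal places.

Update rule: p ← p + [m·(1−p) − e·p]·Δt with Δt = 0.5.
t = 0.5: p = 0.52000 + (+0.02060) = 0.54060
t = 1: p = 0.54060 + (+0.01864) = 0.55924
t = 1.5: p = 0.55924 + (+0.01687) = 0.57611
t = 2: p = 0.57611 + (+0.01527) = 0.59138
t = 2.5: p = 0.59138 + (+0.01382) = 0.60520
t = 3: p = 0.60520 + (+0.01251) = 0.61771

0.618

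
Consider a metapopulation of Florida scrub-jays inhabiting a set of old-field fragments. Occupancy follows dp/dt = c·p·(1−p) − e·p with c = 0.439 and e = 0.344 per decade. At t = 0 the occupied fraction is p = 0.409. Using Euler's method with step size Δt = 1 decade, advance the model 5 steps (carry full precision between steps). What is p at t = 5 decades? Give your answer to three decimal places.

Update rule: p ← p + [c·p·(1−p) − e·p]·Δt with Δt = 1.
  1  |  dp/dt·Δt = -0.034581  |  p_1 = 0.374419
  2  |  dp/dt·Δt = -0.025973  |  p_2 = 0.348445
  3  |  dp/dt·Δt = -0.020198  |  p_3 = 0.328247
  4  |  dp/dt·Δt = -0.016117  |  p_4 = 0.312130
  5  |  dp/dt·Δt = -0.013117  |  p_5 = 0.299013

0.299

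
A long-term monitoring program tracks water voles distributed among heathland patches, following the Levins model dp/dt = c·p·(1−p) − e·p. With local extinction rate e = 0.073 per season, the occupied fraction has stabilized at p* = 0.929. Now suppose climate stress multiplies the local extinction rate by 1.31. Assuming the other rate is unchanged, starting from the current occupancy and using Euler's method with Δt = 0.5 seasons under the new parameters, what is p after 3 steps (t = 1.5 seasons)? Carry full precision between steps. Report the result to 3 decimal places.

0.910

Balance c(1−p*) = e gives c = e/(1 − 0.92900) = 0.073/0.07100 = 1.02817.
Starting from p₀ = 0.92900; update p ← p + (dp/dt)·Δt with the new parameters.
p: 0.92900 → 0.91849  (Δp = -0.01051)
p: 0.91849 → 0.91306  (Δp = -0.00543)
p: 0.91306 → 0.91021  (Δp = -0.00285)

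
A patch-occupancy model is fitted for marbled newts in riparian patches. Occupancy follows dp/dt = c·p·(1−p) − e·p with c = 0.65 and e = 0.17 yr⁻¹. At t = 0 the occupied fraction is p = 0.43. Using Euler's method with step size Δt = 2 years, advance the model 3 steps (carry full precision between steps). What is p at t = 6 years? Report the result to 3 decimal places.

Update rule: p ← p + [c·p·(1−p) − e·p]·Δt with Δt = 2.
  1  |  dp/dt·Δt = +0.172430  |  p_1 = 0.602430
  2  |  dp/dt·Δt = +0.106534  |  p_2 = 0.708964
  3  |  dp/dt·Δt = +0.027186  |  p_3 = 0.736151

0.736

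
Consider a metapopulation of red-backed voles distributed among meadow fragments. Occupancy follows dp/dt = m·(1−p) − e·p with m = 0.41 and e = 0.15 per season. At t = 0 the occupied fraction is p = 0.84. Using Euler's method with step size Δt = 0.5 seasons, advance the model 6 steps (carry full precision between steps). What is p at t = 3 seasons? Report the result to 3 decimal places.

0.747

Update rule: p ← p + [m·(1−p) − e·p]·Δt with Δt = 0.5.
step 1: Δp = -0.03020, p = 0.80980
step 2: Δp = -0.02174, p = 0.78806
step 3: Δp = -0.01566, p = 0.77240
step 4: Δp = -0.01127, p = 0.76113
step 5: Δp = -0.00812, p = 0.75301
step 6: Δp = -0.00584, p = 0.74717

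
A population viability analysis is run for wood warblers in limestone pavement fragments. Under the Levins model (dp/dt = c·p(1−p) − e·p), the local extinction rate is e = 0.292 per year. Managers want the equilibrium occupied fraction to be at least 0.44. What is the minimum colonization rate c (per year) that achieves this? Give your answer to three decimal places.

p* = 1 − e/c ≥ 0.44 requires e/c ≤ 0.5600, i.e. c ≥ e/0.5600.
c_min = 0.292/0.5600 = 0.5214.

0.521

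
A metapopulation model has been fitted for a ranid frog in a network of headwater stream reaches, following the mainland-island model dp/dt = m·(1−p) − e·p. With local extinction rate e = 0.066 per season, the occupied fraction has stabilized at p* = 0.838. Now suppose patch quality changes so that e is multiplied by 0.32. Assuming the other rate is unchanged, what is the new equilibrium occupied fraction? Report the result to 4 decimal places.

0.9417

Balance m(1−p*) = e·p* gives m = e·p*/(1−p*) = 0.066×0.83800/0.16200 = 0.34141.
New p* = m/(m+e) = 0.34141/(0.34141+0.02112) = 0.94174.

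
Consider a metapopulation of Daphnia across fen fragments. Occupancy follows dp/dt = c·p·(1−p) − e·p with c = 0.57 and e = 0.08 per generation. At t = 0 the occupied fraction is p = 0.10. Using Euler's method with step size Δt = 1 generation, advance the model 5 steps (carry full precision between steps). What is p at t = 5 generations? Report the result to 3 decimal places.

Update rule: p ← p + [c·p·(1−p) − e·p]·Δt with Δt = 1.
t = 1: p = 0.10000 + (+0.04330) = 0.14330
t = 2: p = 0.14330 + (+0.05851) = 0.20181
t = 3: p = 0.20181 + (+0.07567) = 0.27749
t = 4: p = 0.27749 + (+0.09208) = 0.36956
t = 5: p = 0.36956 + (+0.10324) = 0.47280

0.473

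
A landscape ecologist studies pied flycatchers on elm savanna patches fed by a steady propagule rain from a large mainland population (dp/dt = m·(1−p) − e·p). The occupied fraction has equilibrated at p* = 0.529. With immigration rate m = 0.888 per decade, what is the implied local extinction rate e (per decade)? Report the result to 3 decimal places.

0.791

At equilibrium m(1−p*) = e·p*, so e = m(1−p*)/p*.
e = 0.888 × 0.4710 / 0.529 = 0.7906.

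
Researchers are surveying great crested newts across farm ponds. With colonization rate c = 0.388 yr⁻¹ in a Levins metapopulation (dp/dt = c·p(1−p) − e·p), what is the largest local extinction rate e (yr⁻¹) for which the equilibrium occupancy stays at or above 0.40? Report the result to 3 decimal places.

0.233

1 − e/c ≥ 0.40 ⇒ e ≤ c(1 − 0.40) = 0.388 × 0.6000.
e_max = 0.2328.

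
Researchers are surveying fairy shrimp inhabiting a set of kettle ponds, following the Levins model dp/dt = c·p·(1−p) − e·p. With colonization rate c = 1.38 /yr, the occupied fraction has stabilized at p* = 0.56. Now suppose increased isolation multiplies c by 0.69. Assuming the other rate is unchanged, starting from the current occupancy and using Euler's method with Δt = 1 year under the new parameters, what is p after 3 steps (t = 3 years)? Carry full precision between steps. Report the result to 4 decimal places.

0.3940

Balance c(1−p*) = e gives e = 1.38×(1 − 0.56000) = 0.60720.
Starting from p₀ = 0.56000; update p ← p + (dp/dt)·Δt with the new parameters.
step 1: Δp = -0.10541, p = 0.45459
step 2: Δp = -0.03994, p = 0.41465
step 3: Δp = -0.02066, p = 0.39399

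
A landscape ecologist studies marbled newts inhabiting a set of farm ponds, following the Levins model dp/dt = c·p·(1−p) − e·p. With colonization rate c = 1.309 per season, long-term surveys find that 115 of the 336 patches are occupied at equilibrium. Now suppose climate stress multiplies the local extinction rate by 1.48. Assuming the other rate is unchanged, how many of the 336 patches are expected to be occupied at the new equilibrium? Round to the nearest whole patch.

Observed p* = 115/336 = 0.34226.
Balance c(1−p*) = e gives e = 1.309×(1 − 0.34226) = 0.86098.
New p* = 1 − e/c = 1 − 1.27425/1.30900 = 0.02655.
Expected occupied = 336 × 0.02655 = 8.92 ≈ 9.

9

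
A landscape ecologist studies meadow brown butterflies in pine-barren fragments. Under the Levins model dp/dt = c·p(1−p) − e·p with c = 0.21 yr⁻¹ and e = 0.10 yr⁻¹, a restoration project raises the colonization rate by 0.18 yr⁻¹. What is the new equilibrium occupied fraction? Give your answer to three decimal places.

Before: p* = 1 − 0.10/0.21 = 0.5238.
After the change, c = 0.39, e = 0.1, so p* = 1 − 0.1/0.39 = 0.7436.

0.744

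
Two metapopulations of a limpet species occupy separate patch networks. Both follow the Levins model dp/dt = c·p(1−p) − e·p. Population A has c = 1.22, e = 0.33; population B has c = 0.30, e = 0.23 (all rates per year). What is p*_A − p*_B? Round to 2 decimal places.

A: p*_A = 1 − 0.33/1.22 = 0.7295.
B: p*_B = 1 − 0.23/0.30 = 0.2333.
p*_A − p*_B = 0.7295 − 0.2333 = 0.4962.

0.50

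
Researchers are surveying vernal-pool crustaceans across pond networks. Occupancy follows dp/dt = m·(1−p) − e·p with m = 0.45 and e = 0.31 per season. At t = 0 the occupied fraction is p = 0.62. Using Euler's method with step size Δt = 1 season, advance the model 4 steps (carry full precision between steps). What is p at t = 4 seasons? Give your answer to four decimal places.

0.5922

Update rule: p ← p + [m·(1−p) − e·p]·Δt with Δt = 1.
t = 1: p = 0.62000 + (-0.02120) = 0.59880
t = 2: p = 0.59880 + (-0.00509) = 0.59371
t = 3: p = 0.59371 + (-0.00122) = 0.59249
t = 4: p = 0.59249 + (-0.00029) = 0.59220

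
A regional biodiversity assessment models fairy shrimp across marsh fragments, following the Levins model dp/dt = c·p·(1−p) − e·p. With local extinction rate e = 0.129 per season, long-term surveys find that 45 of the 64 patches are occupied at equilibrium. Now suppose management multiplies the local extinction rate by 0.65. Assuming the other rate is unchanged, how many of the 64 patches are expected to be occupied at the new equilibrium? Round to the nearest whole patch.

Observed p* = 45/64 = 0.70312.
Balance c(1−p*) = e gives c = e/(1 − 0.70312) = 0.129/0.29688 = 0.43452.
New p* = 1 − e/c = 1 − 0.08385/0.43452 = 0.80703.
Expected occupied = 64 × 0.80703 = 51.65 ≈ 52.

52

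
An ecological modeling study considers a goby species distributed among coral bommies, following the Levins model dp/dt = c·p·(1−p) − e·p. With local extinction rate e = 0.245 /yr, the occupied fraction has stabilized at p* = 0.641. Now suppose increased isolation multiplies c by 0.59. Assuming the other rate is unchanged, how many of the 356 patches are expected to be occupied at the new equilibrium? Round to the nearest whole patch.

139

Balance c(1−p*) = e gives c = e/(1 − 0.64100) = 0.245/0.35900 = 0.68245.
New p* = 1 − e/c = 1 − 0.24500/0.40265 = 0.39153.
Expected occupied = 356 × 0.39153 = 139.38 ≈ 139.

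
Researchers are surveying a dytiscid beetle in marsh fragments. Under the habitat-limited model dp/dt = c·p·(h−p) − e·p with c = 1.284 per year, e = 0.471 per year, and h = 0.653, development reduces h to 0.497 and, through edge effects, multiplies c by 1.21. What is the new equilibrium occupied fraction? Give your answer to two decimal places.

Before: p* = h − e/c = 0.653 − 0.471/1.284 = 0.653 − 0.3668 = 0.2862.
After: c = 1.55364, e = 0.471, h = 0.497; p* = 0.497 − 0.471/1.55364 = 0.1938.

0.19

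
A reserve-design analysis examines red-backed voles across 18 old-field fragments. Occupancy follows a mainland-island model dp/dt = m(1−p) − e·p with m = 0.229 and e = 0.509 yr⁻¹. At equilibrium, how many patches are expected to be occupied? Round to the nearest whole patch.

6

p* = m/(m+e) = 0.229/0.7380 = 0.3103.
Expected occupied patches = N × p* = 18 × 0.3103 = 5.59 ≈ 6.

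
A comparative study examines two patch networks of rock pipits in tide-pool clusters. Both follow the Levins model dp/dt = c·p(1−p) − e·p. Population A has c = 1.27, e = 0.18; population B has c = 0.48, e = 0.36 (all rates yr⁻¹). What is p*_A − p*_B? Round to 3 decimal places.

0.608

A: p*_A = 1 − 0.18/1.27 = 0.8583.
B: p*_B = 1 − 0.36/0.48 = 0.2500.
p*_A − p*_B = 0.8583 − 0.2500 = 0.6083.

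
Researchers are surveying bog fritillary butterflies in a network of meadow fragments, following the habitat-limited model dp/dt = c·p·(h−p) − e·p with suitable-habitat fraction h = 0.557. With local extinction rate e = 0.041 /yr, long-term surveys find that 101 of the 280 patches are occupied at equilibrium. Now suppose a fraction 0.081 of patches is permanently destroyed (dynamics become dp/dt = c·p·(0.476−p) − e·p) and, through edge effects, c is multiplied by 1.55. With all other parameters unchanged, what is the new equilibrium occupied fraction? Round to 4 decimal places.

0.3494

Observed p* = 101/280 = 0.36071.
Balance c(h−p*) = e gives c = e/(0.557 − 0.36071) = 0.041/0.19629 = 0.20887.
New p* = 0.476 − e/c = 0.476 − 0.04100/0.32375 = 0.34936.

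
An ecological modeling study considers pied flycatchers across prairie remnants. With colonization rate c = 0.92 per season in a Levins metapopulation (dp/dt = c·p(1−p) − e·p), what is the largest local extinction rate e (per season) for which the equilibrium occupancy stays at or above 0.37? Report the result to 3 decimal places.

1 − e/c ≥ 0.37 ⇒ e ≤ c(1 − 0.37) = 0.92 × 0.6300.
e_max = 0.5796.

0.580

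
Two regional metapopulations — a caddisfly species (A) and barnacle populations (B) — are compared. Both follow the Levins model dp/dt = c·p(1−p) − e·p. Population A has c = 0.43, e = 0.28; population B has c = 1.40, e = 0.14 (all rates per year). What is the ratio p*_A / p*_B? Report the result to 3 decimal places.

0.388

A: p*_A = 1 − 0.28/0.43 = 0.3488.
B: p*_B = 1 − 0.14/1.40 = 0.9000.
p*_A / p*_B = 0.3488/0.9000 = 0.3876.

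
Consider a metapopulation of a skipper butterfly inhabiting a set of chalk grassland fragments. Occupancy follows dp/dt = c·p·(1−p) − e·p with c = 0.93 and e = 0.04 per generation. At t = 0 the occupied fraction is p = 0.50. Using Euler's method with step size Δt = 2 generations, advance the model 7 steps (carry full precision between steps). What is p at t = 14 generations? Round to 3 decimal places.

0.950

Update rule: p ← p + [c·p·(1−p) − e·p]·Δt with Δt = 2.
step 1: Δp = +0.42500, p = 0.92500
step 2: Δp = +0.05504, p = 0.98004
step 3: Δp = -0.04201, p = 0.93802
step 4: Δp = +0.03309, p = 0.97111
step 5: Δp = -0.02551, p = 0.94560
step 6: Δp = +0.02003, p = 0.96563
step 7: Δp = -0.01552, p = 0.95011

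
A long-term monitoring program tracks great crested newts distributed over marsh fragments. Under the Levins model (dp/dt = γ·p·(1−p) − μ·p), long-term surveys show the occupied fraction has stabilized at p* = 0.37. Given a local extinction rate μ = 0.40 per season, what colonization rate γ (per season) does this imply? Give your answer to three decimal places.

At equilibrium γ(1−p*) = μ, so γ = μ/(1−p*).
γ = 0.40/(1 − 0.37) = 0.40/0.6300 = 0.6349.

0.635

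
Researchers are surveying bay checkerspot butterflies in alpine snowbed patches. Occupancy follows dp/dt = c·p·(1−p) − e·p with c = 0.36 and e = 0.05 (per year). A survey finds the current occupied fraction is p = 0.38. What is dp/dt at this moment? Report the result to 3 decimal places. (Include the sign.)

0.066

Colonization term: c·p·(1−p) = 0.36×0.38×0.6200 = 0.08482.
Extinction term: e·p = 0.01900.
dp/dt = 0.08482 − 0.01900 = 0.06582.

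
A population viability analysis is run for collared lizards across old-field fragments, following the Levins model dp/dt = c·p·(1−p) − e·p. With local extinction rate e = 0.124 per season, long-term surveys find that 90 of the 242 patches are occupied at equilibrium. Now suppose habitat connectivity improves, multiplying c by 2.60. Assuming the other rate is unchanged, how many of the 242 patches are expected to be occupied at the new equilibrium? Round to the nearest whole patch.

Observed p* = 90/242 = 0.37190.
Balance c(1−p*) = e gives c = e/(1 − 0.37190) = 0.124/0.62810 = 0.19742.
New p* = 1 − e/c = 1 − 0.12400/0.51329 = 0.75842.
Expected occupied = 242 × 0.75842 = 183.54 ≈ 184.

184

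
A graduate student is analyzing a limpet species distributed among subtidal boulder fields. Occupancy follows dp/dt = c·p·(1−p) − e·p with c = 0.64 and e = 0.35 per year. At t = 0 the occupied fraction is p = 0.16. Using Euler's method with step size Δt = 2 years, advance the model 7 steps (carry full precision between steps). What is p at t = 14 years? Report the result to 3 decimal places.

Update rule: p ← p + [c·p·(1−p) − e·p]·Δt with Δt = 2.
t = 2: p = 0.16000 + (+0.06003) = 0.22003
t = 4: p = 0.22003 + (+0.06565) = 0.28568
t = 6: p = 0.28568 + (+0.06123) = 0.34691
t = 8: p = 0.34691 + (+0.04716) = 0.39407
t = 10: p = 0.39407 + (+0.02979) = 0.42386
t = 12: p = 0.42386 + (+0.01588) = 0.43974
t = 14: p = 0.43974 + (+0.00754) = 0.44727

0.447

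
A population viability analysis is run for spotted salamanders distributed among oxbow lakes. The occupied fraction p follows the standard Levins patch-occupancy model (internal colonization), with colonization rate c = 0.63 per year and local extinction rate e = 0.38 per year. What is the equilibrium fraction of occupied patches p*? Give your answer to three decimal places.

0.397

At equilibrium, colonization balances extinction: c·p*·(1−p*) = e·p*.
So p* = 1 − e/c = 1 − 0.38/0.63 = 1 − 0.6032 = 0.3968.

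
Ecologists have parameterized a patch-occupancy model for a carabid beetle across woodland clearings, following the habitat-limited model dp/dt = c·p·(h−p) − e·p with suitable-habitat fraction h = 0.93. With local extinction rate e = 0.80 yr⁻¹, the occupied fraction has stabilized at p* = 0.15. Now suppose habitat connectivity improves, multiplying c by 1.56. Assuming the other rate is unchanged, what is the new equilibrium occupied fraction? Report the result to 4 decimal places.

Balance c(h−p*) = e gives c = e/(0.93 − 0.15000) = 0.80/0.78000 = 1.02564.
New p* = 0.93 − e/c = 0.93 − 0.80000/1.60000 = 0.43000.

0.4300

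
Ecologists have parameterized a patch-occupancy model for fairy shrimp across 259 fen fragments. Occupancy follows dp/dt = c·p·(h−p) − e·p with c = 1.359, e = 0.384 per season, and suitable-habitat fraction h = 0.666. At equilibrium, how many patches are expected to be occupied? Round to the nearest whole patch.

99

p* = h − e/c = 0.666 − 0.2826 = 0.3834.
Expected occupied patches = N × p* = 259 × 0.3834 = 99.31 ≈ 99.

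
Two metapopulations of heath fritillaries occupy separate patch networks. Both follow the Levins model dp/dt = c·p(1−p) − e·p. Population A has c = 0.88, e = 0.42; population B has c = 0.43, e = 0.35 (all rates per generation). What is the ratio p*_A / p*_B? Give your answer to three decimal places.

2.810

A: p*_A = 1 − 0.42/0.88 = 0.5227.
B: p*_B = 1 − 0.35/0.43 = 0.1860.
p*_A / p*_B = 0.5227/0.1860 = 2.8097.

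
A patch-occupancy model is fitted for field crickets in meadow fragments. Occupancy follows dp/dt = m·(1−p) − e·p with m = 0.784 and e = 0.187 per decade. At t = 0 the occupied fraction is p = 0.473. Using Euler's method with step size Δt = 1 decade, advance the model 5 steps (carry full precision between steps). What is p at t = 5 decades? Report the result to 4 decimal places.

0.8074

Update rule: p ← p + [m·(1−p) − e·p]·Δt with Δt = 1.
p: 0.47300 → 0.79772  (Δp = +0.32472)
p: 0.79772 → 0.80713  (Δp = +0.00942)
p: 0.80713 → 0.80741  (Δp = +0.00027)
p: 0.80741 → 0.80741  (Δp = +0.00001)
p: 0.80741 → 0.80742  (Δp = +0.00000)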